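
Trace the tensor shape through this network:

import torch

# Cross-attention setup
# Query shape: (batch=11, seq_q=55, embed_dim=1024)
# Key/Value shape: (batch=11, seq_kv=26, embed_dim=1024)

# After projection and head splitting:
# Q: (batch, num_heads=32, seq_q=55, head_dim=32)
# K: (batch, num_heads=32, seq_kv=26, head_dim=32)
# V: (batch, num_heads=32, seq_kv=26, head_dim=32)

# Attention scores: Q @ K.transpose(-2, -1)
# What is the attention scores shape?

Input shape: (11, 55, 1024)
Output shape: (11, 32, 55, 26)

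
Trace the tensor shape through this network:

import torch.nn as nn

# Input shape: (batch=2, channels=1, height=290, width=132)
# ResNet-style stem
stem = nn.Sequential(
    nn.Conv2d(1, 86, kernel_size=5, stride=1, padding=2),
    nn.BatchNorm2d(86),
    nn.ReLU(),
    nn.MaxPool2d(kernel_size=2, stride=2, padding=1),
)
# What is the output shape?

Input shape: (2, 1, 290, 132)
  -> after Conv2d 5x5 stride=1: (2, 86, 290, 132)
Output shape: (2, 86, 146, 67)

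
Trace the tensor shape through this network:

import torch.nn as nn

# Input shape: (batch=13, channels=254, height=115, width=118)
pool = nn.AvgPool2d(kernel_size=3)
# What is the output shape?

Input shape: (13, 254, 115, 118)
Output shape: (13, 254, 38, 39)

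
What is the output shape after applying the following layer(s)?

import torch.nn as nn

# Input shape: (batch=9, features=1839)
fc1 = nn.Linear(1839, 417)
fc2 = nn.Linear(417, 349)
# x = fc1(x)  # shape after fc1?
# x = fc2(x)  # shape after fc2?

Input shape: (9, 1839)
  -> after fc1: (9, 417)
Output shape: (9, 349)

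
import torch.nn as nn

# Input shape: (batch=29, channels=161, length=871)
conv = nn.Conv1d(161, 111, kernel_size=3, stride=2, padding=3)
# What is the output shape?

Input shape: (29, 161, 871)
Output shape: (29, 111, 438)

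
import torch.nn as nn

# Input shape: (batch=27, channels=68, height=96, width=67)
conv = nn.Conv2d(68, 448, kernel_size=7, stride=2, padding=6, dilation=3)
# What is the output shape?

Input shape: (27, 68, 96, 67)
Output shape: (27, 448, 45, 31)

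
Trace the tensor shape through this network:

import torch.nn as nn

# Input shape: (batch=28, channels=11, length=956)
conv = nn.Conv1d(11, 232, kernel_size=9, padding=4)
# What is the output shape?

Input shape: (28, 11, 956)
Output shape: (28, 232, 956)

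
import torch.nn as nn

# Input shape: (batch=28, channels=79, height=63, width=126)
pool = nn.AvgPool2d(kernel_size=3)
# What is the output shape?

Input shape: (28, 79, 63, 126)
Output shape: (28, 79, 21, 42)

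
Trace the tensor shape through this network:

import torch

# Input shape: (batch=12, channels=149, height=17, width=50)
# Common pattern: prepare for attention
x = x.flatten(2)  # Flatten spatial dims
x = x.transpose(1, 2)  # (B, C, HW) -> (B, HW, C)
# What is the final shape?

Input shape: (12, 149, 17, 50)
  -> after flatten(2): (12, 149, 850)
Output shape: (12, 850, 149)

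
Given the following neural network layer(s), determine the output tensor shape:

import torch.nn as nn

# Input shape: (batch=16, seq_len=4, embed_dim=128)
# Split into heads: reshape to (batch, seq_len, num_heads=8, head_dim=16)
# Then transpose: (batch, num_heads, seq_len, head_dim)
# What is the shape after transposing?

Input shape: (16, 4, 128)
  -> after reshape: (16, 4, 8, 16)
Output shape: (16, 8, 4, 16)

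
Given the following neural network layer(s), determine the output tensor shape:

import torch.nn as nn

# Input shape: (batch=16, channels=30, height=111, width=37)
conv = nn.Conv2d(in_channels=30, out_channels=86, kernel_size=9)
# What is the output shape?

Input shape: (16, 30, 111, 37)
Output shape: (16, 86, 103, 29)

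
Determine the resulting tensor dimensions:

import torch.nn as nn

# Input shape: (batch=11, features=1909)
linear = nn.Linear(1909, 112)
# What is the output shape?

Input shape: (11, 1909)
Output shape: (11, 112)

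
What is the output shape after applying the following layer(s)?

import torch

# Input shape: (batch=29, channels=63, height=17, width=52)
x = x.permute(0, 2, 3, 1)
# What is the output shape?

Input shape: (29, 63, 17, 52)
Output shape: (29, 17, 52, 63)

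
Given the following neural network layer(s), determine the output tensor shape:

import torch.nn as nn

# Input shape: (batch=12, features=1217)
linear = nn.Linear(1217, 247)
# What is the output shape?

Input shape: (12, 1217)
Output shape: (12, 247)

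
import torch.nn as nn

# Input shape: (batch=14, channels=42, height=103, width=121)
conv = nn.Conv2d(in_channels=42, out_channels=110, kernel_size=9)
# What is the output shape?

Input shape: (14, 42, 103, 121)
Output shape: (14, 110, 95, 113)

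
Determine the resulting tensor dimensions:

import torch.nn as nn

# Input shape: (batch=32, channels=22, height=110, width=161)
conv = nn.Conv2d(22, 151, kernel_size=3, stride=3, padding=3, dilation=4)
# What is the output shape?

Input shape: (32, 22, 110, 161)
Output shape: (32, 151, 36, 53)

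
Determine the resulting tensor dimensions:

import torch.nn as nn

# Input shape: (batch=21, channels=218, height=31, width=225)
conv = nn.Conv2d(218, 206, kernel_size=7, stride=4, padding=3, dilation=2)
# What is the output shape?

Input shape: (21, 218, 31, 225)
Output shape: (21, 206, 7, 55)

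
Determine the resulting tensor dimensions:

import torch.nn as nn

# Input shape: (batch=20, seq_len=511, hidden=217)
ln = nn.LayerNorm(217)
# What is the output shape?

Input shape: (20, 511, 217)
Output shape: (20, 511, 217)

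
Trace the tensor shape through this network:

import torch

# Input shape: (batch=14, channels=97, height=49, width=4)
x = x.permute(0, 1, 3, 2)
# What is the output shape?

Input shape: (14, 97, 49, 4)
Output shape: (14, 97, 4, 49)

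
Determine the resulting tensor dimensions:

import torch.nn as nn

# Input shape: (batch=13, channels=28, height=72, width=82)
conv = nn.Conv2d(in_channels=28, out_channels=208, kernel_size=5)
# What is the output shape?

Input shape: (13, 28, 72, 82)
Output shape: (13, 208, 68, 78)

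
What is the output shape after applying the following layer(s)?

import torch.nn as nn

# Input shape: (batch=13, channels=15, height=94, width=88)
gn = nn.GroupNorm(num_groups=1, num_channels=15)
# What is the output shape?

Input shape: (13, 15, 94, 88)
Output shape: (13, 15, 94, 88)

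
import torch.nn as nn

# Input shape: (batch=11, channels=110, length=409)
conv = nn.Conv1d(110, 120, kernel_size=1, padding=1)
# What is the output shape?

Input shape: (11, 110, 409)
Output shape: (11, 120, 411)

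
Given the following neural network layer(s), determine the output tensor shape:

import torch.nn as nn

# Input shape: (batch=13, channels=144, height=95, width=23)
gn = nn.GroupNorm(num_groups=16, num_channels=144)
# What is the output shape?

Input shape: (13, 144, 95, 23)
Output shape: (13, 144, 95, 23)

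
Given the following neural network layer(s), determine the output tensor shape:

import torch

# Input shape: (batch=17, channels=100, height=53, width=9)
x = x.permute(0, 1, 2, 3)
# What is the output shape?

Input shape: (17, 100, 53, 9)
Output shape: (17, 100, 53, 9)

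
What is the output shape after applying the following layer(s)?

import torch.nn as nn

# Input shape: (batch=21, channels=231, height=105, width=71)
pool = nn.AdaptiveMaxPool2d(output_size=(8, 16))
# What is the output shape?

Input shape: (21, 231, 105, 71)
Output shape: (21, 231, 8, 16)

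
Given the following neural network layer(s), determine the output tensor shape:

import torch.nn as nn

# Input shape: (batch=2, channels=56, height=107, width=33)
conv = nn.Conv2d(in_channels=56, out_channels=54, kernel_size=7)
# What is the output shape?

Input shape: (2, 56, 107, 33)
Output shape: (2, 54, 101, 27)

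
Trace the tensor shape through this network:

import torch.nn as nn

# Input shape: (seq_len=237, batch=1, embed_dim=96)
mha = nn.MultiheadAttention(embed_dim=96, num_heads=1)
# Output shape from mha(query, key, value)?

Input shape: (237, 1, 96)
Output shape: (237, 1, 96)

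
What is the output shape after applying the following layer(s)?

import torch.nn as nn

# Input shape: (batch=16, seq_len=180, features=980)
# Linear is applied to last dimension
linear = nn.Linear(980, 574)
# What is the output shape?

Input shape: (16, 180, 980)
Output shape: (16, 180, 574)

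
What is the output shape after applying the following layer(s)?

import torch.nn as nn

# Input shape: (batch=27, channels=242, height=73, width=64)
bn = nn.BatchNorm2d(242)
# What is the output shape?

Input shape: (27, 242, 73, 64)
Output shape: (27, 242, 73, 64)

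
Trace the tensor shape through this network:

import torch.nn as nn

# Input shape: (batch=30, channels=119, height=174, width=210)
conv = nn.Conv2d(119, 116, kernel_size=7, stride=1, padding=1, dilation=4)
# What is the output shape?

Input shape: (30, 119, 174, 210)
Output shape: (30, 116, 152, 188)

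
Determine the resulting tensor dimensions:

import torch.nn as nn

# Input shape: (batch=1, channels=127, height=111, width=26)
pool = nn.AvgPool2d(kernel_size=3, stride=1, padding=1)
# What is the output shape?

Input shape: (1, 127, 111, 26)
Output shape: (1, 127, 111, 26)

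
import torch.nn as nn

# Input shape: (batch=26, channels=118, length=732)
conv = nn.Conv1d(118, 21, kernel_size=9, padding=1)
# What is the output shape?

Input shape: (26, 118, 732)
Output shape: (26, 21, 726)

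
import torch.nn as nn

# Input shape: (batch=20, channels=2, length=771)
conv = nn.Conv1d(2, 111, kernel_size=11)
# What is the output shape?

Input shape: (20, 2, 771)
Output shape: (20, 111, 761)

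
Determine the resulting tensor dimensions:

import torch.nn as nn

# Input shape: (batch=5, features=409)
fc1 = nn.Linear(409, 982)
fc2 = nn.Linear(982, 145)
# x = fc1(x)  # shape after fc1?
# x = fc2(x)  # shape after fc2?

Input shape: (5, 409)
  -> after fc1: (5, 982)
Output shape: (5, 145)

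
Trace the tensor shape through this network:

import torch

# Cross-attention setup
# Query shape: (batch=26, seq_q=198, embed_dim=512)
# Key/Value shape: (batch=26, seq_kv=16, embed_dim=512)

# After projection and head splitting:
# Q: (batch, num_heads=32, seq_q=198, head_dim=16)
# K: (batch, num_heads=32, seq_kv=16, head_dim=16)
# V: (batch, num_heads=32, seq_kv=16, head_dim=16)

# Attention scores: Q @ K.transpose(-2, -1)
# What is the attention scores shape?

Input shape: (26, 198, 512)
Output shape: (26, 32, 198, 16)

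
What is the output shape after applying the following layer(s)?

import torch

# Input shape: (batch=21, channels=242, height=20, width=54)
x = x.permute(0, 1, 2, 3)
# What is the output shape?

Input shape: (21, 242, 20, 54)
Output shape: (21, 242, 20, 54)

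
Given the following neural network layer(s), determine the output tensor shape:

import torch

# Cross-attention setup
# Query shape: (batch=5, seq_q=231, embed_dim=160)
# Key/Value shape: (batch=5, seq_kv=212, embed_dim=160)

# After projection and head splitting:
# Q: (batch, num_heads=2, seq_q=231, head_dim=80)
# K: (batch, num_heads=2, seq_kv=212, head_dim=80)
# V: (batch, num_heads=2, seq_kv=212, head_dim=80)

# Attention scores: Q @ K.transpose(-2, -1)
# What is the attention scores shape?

Input shape: (5, 231, 160)
Output shape: (5, 2, 231, 212)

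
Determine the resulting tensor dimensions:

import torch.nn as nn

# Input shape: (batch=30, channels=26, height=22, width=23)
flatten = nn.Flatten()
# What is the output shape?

Input shape: (30, 26, 22, 23)
Output shape: (30, 13156)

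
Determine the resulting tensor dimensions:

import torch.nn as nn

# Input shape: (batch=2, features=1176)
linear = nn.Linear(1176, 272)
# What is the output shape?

Input shape: (2, 1176)
Output shape: (2, 272)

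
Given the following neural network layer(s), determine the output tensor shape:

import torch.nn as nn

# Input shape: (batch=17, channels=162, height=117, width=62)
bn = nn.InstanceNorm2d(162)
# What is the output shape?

Input shape: (17, 162, 117, 62)
Output shape: (17, 162, 117, 62)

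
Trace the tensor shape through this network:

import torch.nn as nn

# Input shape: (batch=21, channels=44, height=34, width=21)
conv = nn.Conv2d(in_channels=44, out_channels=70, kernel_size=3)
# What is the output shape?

Input shape: (21, 44, 34, 21)
Output shape: (21, 70, 32, 19)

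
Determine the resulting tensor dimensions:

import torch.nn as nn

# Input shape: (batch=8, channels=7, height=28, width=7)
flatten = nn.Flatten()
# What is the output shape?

Input shape: (8, 7, 28, 7)
Output shape: (8, 1372)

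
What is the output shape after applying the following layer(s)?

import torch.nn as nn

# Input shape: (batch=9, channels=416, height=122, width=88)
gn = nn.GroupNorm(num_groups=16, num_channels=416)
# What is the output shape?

Input shape: (9, 416, 122, 88)
Output shape: (9, 416, 122, 88)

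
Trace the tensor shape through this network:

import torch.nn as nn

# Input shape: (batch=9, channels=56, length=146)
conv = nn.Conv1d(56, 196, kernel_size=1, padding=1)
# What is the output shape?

Input shape: (9, 56, 146)
Output shape: (9, 196, 148)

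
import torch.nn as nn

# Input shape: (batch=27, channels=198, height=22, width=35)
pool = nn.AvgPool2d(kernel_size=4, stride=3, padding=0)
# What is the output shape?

Input shape: (27, 198, 22, 35)
Output shape: (27, 198, 7, 11)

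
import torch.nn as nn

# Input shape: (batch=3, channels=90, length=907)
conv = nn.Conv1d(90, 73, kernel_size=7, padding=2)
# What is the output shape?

Input shape: (3, 90, 907)
Output shape: (3, 73, 905)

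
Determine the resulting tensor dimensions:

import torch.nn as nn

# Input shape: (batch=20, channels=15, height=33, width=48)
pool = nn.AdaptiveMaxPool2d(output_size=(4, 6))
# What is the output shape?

Input shape: (20, 15, 33, 48)
Output shape: (20, 15, 4, 6)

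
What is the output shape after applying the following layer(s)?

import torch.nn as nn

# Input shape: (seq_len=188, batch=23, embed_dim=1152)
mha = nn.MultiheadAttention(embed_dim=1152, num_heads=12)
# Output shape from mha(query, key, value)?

Input shape: (188, 23, 1152)
Output shape: (188, 23, 1152)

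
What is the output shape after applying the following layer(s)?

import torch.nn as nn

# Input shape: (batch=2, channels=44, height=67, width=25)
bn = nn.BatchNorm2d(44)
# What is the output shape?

Input shape: (2, 44, 67, 25)
Output shape: (2, 44, 67, 25)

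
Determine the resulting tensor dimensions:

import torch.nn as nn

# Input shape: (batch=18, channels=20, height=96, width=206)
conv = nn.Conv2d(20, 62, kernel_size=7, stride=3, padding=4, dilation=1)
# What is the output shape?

Input shape: (18, 20, 96, 206)
Output shape: (18, 62, 33, 70)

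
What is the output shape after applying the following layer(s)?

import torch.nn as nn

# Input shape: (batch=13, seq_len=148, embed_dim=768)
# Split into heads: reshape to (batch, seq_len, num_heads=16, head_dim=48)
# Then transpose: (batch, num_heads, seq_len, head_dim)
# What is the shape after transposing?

Input shape: (13, 148, 768)
  -> after reshape: (13, 148, 16, 48)
Output shape: (13, 16, 148, 48)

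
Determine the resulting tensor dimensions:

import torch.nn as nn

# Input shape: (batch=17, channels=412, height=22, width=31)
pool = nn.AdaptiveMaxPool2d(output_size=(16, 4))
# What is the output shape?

Input shape: (17, 412, 22, 31)
Output shape: (17, 412, 16, 4)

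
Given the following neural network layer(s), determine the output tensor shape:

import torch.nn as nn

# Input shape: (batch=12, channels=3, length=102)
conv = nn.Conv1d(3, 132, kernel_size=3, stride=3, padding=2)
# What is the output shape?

Input shape: (12, 3, 102)
Output shape: (12, 132, 35)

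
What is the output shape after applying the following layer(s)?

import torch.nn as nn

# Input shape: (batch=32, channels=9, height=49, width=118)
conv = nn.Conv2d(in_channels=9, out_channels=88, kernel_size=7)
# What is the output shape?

Input shape: (32, 9, 49, 118)
Output shape: (32, 88, 43, 112)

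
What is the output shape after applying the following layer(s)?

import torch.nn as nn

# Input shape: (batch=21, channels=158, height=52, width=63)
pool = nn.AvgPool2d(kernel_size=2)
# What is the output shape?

Input shape: (21, 158, 52, 63)
Output shape: (21, 158, 26, 31)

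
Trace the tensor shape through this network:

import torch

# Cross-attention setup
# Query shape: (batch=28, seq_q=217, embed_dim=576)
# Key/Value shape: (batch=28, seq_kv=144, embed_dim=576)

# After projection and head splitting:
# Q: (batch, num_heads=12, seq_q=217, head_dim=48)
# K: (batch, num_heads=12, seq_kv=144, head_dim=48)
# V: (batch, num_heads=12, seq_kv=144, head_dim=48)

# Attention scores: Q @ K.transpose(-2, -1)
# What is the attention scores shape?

Input shape: (28, 217, 576)
Output shape: (28, 12, 217, 144)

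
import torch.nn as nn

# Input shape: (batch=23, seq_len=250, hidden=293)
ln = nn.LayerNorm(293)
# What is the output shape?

Input shape: (23, 250, 293)
Output shape: (23, 250, 293)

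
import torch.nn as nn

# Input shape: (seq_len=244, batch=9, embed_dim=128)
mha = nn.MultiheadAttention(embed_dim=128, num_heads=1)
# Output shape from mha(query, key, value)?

Input shape: (244, 9, 128)
Output shape: (244, 9, 128)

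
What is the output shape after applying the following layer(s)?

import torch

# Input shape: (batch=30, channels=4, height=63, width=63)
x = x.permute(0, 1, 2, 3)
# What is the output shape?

Input shape: (30, 4, 63, 63)
Output shape: (30, 4, 63, 63)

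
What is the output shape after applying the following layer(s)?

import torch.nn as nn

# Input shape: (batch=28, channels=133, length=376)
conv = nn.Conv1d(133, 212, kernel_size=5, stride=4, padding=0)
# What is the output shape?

Input shape: (28, 133, 376)
Output shape: (28, 212, 93)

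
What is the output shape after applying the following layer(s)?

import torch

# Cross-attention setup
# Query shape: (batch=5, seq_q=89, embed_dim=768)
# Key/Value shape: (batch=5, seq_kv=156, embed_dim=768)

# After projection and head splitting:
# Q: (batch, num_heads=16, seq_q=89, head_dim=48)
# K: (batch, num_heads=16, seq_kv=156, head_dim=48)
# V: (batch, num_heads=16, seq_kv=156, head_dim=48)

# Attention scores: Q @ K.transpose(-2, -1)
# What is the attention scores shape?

Input shape: (5, 89, 768)
Output shape: (5, 16, 89, 156)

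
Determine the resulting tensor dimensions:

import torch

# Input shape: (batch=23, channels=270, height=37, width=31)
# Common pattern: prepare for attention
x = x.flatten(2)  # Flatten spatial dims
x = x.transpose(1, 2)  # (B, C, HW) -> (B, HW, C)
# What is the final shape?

Input shape: (23, 270, 37, 31)
  -> after flatten(2): (23, 270, 1147)
Output shape: (23, 1147, 270)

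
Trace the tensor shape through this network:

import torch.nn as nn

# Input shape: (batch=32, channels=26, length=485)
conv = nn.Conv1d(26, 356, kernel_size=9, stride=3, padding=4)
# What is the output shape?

Input shape: (32, 26, 485)
Output shape: (32, 356, 162)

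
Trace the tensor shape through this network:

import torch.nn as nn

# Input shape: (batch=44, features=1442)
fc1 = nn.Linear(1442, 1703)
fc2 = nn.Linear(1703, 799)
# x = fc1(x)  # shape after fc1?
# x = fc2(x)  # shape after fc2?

Input shape: (44, 1442)
  -> after fc1: (44, 1703)
Output shape: (44, 799)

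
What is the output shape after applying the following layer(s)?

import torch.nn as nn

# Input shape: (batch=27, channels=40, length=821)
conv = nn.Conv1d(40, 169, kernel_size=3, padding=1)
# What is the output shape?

Input shape: (27, 40, 821)
Output shape: (27, 169, 821)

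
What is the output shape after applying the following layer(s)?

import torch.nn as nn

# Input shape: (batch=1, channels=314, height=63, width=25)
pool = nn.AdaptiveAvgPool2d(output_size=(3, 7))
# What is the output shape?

Input shape: (1, 314, 63, 25)
Output shape: (1, 314, 3, 7)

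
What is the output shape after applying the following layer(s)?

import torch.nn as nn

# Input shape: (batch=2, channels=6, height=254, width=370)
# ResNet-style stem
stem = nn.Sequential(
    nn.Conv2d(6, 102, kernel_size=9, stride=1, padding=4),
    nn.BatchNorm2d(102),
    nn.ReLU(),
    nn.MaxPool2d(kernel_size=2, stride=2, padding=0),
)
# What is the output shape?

Input shape: (2, 6, 254, 370)
  -> after Conv2d 9x9 stride=1: (2, 102, 254, 370)
Output shape: (2, 102, 127, 185)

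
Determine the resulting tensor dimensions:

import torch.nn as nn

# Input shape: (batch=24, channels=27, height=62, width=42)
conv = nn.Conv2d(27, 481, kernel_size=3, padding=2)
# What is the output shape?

Input shape: (24, 27, 62, 42)
Output shape: (24, 481, 64, 44)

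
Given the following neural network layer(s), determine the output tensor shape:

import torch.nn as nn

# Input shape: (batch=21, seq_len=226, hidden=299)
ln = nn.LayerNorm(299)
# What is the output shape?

Input shape: (21, 226, 299)
Output shape: (21, 226, 299)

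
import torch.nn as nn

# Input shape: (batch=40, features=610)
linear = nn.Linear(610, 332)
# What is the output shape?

Input shape: (40, 610)
Output shape: (40, 332)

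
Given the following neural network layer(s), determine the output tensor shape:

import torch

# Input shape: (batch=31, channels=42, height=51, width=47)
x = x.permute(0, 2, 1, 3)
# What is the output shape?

Input shape: (31, 42, 51, 47)
Output shape: (31, 51, 42, 47)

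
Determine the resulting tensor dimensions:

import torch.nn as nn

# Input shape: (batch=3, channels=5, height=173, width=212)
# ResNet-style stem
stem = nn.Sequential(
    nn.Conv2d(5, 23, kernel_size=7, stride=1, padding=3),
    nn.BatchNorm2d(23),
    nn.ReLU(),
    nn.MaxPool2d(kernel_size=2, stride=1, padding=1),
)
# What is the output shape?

Input shape: (3, 5, 173, 212)
  -> after Conv2d 7x7 stride=1: (3, 23, 173, 212)
Output shape: (3, 23, 174, 213)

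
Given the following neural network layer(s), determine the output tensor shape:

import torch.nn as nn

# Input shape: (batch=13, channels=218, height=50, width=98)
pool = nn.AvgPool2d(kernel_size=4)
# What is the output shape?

Input shape: (13, 218, 50, 98)
Output shape: (13, 218, 12, 24)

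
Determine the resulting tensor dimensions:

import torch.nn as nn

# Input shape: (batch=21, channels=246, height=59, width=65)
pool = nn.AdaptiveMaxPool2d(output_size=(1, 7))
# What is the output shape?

Input shape: (21, 246, 59, 65)
Output shape: (21, 246, 1, 7)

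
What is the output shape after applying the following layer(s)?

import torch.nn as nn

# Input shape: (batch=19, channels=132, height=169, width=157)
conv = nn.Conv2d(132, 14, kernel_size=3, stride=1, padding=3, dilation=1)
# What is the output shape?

Input shape: (19, 132, 169, 157)
Output shape: (19, 14, 173, 161)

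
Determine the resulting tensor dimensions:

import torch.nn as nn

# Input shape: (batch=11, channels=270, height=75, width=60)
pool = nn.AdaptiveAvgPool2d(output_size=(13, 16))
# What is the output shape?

Input shape: (11, 270, 75, 60)
Output shape: (11, 270, 13, 16)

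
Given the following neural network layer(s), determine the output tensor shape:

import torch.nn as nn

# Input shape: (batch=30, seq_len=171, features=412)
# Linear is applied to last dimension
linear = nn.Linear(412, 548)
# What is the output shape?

Input shape: (30, 171, 412)
Output shape: (30, 171, 548)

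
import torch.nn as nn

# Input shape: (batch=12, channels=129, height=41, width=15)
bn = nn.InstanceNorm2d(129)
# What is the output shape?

Input shape: (12, 129, 41, 15)
Output shape: (12, 129, 41, 15)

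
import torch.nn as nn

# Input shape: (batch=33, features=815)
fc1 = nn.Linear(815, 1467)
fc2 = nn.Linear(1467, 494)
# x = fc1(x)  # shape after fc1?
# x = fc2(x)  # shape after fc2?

Input shape: (33, 815)
  -> after fc1: (33, 1467)
Output shape: (33, 494)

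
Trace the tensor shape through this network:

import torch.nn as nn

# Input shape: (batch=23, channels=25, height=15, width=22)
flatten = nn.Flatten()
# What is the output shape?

Input shape: (23, 25, 15, 22)
Output shape: (23, 8250)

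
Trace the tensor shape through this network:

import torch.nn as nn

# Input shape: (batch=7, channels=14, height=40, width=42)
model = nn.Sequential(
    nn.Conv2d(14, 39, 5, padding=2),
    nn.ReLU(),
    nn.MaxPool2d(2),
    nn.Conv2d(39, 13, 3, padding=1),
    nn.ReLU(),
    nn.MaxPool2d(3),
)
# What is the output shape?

Input shape: (7, 14, 40, 42)
  -> after first Conv2d: (7, 39, 40, 42)
  -> after first MaxPool2d: (7, 39, 20, 21)
  -> after second Conv2d: (7, 13, 20, 21)
Output shape: (7, 13, 6, 7)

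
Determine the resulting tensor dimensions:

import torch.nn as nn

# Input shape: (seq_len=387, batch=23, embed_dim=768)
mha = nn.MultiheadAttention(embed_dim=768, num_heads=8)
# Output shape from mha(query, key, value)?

Input shape: (387, 23, 768)
Output shape: (387, 23, 768)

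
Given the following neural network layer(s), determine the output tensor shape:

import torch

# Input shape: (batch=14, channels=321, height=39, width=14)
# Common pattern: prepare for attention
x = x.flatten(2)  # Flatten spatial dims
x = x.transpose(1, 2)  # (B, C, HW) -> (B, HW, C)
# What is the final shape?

Input shape: (14, 321, 39, 14)
  -> after flatten(2): (14, 321, 546)
Output shape: (14, 546, 321)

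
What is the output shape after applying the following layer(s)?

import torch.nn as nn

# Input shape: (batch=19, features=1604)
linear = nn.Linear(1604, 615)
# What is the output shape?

Input shape: (19, 1604)
Output shape: (19, 615)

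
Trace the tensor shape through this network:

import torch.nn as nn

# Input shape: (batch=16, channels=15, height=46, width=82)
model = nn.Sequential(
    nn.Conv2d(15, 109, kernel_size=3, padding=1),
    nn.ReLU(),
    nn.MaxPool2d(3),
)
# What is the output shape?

Input shape: (16, 15, 46, 82)
  -> after Conv2d: (16, 109, 46, 82)
  -> after ReLU: (16, 109, 46, 82)
Output shape: (16, 109, 15, 27)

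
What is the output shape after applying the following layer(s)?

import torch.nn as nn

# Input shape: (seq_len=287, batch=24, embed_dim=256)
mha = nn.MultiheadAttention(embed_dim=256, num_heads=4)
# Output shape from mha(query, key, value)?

Input shape: (287, 24, 256)
Output shape: (287, 24, 256)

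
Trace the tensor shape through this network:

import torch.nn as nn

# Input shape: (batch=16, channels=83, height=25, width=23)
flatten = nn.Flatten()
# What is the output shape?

Input shape: (16, 83, 25, 23)
Output shape: (16, 47725)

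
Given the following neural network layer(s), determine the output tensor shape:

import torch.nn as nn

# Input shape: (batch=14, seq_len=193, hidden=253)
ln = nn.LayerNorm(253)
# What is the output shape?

Input shape: (14, 193, 253)
Output shape: (14, 193, 253)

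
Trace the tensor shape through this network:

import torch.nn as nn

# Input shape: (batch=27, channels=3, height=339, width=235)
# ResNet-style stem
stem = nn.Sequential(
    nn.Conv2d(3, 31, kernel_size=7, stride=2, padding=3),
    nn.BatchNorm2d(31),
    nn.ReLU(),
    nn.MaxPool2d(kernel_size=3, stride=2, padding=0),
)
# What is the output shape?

Input shape: (27, 3, 339, 235)
  -> after Conv2d 7x7 stride=2: (27, 31, 170, 118)
Output shape: (27, 31, 84, 58)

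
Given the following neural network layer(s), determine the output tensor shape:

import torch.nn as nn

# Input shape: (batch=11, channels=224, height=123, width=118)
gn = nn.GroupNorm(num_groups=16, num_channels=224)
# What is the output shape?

Input shape: (11, 224, 123, 118)
Output shape: (11, 224, 123, 118)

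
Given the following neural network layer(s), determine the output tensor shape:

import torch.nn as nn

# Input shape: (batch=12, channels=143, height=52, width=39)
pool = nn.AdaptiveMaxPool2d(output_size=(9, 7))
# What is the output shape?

Input shape: (12, 143, 52, 39)
Output shape: (12, 143, 9, 7)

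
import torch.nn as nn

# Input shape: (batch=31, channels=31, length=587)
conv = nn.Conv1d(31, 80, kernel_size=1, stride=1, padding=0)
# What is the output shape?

Input shape: (31, 31, 587)
Output shape: (31, 80, 587)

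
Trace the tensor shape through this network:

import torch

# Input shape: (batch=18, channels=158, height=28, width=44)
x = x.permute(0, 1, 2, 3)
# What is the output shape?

Input shape: (18, 158, 28, 44)
Output shape: (18, 158, 28, 44)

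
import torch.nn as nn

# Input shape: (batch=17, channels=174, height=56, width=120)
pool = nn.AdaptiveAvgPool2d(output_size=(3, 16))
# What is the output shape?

Input shape: (17, 174, 56, 120)
Output shape: (17, 174, 3, 16)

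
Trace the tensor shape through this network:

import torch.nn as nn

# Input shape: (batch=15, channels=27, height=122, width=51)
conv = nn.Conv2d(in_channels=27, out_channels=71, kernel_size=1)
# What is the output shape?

Input shape: (15, 27, 122, 51)
Output shape: (15, 71, 122, 51)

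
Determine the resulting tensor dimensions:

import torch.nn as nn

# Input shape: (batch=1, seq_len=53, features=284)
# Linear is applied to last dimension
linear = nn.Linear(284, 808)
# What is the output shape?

Input shape: (1, 53, 284)
Output shape: (1, 53, 808)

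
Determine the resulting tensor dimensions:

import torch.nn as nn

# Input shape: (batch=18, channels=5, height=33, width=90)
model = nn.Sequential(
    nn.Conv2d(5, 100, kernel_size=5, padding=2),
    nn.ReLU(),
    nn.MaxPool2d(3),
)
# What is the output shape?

Input shape: (18, 5, 33, 90)
  -> after Conv2d: (18, 100, 33, 90)
  -> after ReLU: (18, 100, 33, 90)
Output shape: (18, 100, 11, 30)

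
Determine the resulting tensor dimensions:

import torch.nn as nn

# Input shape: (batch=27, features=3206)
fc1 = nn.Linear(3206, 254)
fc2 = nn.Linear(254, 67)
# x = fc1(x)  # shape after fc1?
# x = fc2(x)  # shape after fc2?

Input shape: (27, 3206)
  -> after fc1: (27, 254)
Output shape: (27, 67)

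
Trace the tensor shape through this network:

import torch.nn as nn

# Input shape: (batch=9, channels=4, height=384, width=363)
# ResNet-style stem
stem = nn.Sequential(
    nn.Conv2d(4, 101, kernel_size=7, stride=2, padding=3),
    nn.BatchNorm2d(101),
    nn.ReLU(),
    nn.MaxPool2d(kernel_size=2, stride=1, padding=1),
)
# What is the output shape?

Input shape: (9, 4, 384, 363)
  -> after Conv2d 7x7 stride=2: (9, 101, 192, 182)
Output shape: (9, 101, 193, 183)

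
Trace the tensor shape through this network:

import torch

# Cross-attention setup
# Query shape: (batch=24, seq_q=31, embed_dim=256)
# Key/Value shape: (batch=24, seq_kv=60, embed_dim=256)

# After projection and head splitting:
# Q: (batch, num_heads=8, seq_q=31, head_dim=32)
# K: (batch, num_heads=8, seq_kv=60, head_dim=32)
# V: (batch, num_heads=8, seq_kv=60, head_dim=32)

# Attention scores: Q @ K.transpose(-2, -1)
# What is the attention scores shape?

Input shape: (24, 31, 256)
Output shape: (24, 8, 31, 60)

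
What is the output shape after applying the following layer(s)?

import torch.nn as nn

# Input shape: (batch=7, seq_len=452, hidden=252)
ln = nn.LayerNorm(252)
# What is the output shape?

Input shape: (7, 452, 252)
Output shape: (7, 452, 252)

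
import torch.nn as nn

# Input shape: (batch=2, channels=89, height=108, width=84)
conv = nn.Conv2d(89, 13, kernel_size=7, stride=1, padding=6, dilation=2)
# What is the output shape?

Input shape: (2, 89, 108, 84)
Output shape: (2, 13, 108, 84)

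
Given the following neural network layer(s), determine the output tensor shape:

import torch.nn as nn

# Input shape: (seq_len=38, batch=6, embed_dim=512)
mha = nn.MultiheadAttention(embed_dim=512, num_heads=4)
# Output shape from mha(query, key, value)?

Input shape: (38, 6, 512)
Output shape: (38, 6, 512)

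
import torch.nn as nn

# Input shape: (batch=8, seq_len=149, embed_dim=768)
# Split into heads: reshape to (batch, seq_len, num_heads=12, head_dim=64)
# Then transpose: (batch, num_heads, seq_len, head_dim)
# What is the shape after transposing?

Input shape: (8, 149, 768)
  -> after reshape: (8, 149, 12, 64)
Output shape: (8, 12, 149, 64)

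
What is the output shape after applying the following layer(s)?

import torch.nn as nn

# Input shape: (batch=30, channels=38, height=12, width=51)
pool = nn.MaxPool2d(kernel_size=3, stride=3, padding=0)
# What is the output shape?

Input shape: (30, 38, 12, 51)
Output shape: (30, 38, 4, 17)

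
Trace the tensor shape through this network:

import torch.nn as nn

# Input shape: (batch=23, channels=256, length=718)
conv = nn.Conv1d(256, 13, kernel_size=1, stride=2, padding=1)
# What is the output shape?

Input shape: (23, 256, 718)
Output shape: (23, 13, 360)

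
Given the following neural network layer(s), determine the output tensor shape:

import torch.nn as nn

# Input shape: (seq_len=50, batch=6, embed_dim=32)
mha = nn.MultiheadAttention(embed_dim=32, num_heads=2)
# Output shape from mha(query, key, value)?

Input shape: (50, 6, 32)
Output shape: (50, 6, 32)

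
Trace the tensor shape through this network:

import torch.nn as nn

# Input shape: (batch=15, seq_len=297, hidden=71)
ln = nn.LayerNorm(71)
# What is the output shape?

Input shape: (15, 297, 71)
Output shape: (15, 297, 71)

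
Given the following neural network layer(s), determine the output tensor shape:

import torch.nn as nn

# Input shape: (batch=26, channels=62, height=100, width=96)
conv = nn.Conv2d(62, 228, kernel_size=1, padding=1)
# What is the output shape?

Input shape: (26, 62, 100, 96)
Output shape: (26, 228, 102, 98)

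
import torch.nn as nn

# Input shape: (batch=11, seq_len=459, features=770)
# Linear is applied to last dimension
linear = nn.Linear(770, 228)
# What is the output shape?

Input shape: (11, 459, 770)
Output shape: (11, 459, 228)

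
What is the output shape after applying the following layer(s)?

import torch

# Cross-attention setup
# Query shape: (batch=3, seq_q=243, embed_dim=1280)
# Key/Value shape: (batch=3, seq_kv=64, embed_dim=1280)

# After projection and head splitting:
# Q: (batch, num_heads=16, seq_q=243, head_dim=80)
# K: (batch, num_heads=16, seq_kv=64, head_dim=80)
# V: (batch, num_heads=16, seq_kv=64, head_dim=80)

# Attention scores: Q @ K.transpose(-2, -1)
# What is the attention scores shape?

Input shape: (3, 243, 1280)
Output shape: (3, 16, 243, 64)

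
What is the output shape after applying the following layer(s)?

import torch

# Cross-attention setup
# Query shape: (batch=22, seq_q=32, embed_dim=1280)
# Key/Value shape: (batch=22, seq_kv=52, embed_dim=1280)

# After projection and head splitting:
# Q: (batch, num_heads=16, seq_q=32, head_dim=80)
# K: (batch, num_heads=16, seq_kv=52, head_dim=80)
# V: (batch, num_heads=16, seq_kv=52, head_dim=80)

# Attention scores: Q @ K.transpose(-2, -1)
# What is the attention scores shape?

Input shape: (22, 32, 1280)
Output shape: (22, 16, 32, 52)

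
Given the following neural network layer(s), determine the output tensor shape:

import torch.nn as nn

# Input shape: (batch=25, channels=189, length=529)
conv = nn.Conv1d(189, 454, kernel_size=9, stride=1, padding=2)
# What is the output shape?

Input shape: (25, 189, 529)
Output shape: (25, 454, 525)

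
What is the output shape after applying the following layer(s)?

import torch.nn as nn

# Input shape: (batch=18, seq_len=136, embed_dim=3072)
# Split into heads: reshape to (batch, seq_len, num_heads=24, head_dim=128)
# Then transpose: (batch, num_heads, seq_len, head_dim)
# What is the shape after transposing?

Input shape: (18, 136, 3072)
  -> after reshape: (18, 136, 24, 128)
Output shape: (18, 24, 136, 128)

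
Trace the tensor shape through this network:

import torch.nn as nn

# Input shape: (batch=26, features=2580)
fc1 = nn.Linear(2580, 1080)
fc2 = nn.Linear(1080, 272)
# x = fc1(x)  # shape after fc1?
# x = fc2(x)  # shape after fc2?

Input shape: (26, 2580)
  -> after fc1: (26, 1080)
Output shape: (26, 272)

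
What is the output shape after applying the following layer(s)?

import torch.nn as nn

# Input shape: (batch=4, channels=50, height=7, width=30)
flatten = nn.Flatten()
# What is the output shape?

Input shape: (4, 50, 7, 30)
Output shape: (4, 10500)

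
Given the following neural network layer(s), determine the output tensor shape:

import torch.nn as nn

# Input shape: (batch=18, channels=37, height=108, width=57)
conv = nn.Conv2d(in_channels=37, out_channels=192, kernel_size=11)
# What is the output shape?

Input shape: (18, 37, 108, 57)
Output shape: (18, 192, 98, 47)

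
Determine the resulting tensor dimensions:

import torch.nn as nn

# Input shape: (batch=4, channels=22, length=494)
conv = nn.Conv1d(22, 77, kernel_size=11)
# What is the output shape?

Input shape: (4, 22, 494)
Output shape: (4, 77, 484)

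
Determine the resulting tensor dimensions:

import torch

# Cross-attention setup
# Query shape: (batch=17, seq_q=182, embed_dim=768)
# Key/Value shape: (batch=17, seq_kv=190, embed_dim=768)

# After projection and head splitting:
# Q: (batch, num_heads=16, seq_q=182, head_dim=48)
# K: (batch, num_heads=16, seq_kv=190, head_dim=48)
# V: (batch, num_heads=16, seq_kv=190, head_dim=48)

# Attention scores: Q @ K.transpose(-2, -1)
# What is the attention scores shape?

Input shape: (17, 182, 768)
Output shape: (17, 16, 182, 190)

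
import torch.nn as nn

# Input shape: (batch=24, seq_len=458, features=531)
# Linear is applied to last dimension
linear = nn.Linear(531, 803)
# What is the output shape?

Input shape: (24, 458, 531)
Output shape: (24, 458, 803)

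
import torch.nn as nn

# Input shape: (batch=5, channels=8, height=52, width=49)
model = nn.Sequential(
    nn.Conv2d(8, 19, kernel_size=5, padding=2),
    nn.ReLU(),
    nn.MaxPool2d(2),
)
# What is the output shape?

Input shape: (5, 8, 52, 49)
  -> after Conv2d: (5, 19, 52, 49)
  -> after ReLU: (5, 19, 52, 49)
Output shape: (5, 19, 26, 24)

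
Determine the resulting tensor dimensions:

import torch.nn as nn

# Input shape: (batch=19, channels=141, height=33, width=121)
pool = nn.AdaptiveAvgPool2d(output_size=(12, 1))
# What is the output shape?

Input shape: (19, 141, 33, 121)
Output shape: (19, 141, 12, 1)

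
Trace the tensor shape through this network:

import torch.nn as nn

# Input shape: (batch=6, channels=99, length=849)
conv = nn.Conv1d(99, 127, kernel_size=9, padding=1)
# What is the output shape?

Input shape: (6, 99, 849)
Output shape: (6, 127, 843)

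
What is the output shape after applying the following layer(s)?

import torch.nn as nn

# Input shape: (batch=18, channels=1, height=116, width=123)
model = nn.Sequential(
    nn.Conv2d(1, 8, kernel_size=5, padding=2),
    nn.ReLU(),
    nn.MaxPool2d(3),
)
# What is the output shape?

Input shape: (18, 1, 116, 123)
  -> after Conv2d: (18, 8, 116, 123)
  -> after ReLU: (18, 8, 116, 123)
Output shape: (18, 8, 38, 41)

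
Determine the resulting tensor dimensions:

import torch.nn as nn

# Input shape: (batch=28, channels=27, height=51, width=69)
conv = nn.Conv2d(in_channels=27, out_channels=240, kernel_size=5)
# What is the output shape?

Input shape: (28, 27, 51, 69)
Output shape: (28, 240, 47, 65)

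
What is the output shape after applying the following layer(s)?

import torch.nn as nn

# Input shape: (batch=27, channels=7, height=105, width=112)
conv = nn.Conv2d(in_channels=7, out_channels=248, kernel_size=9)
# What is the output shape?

Input shape: (27, 7, 105, 112)
Output shape: (27, 248, 97, 104)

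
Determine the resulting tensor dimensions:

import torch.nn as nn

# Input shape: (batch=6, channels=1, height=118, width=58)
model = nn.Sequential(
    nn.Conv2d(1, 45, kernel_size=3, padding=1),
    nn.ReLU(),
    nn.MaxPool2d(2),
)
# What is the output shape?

Input shape: (6, 1, 118, 58)
  -> after Conv2d: (6, 45, 118, 58)
  -> after ReLU: (6, 45, 118, 58)
Output shape: (6, 45, 59, 29)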